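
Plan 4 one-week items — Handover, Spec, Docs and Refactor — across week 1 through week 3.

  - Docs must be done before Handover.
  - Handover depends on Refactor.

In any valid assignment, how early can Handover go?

Precedence pushes Handover to at least week 2.
Handover at week 2 is achievable: Handover -> week 2; Docs -> week 1; Spec -> week 1; Refactor -> week 1.

week 2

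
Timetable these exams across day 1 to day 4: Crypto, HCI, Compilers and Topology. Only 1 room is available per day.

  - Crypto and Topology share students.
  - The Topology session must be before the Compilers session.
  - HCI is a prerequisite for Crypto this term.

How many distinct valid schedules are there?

6

Splitting on Crypto: it can be day 2 (1), day 3 (2), day 4 (3). Listing each branch's schedules as (HCI, Compilers, Topology) by day number:
Crypto=day 2: (1,4,3) — 1.
Crypto=day 3: (1,4,2) (2,4,1) — 2.
Crypto=day 4: (1,3,2) (2,3,1) (3,2,1) — 3.
Summing: 1 + 2 + 3 = 6.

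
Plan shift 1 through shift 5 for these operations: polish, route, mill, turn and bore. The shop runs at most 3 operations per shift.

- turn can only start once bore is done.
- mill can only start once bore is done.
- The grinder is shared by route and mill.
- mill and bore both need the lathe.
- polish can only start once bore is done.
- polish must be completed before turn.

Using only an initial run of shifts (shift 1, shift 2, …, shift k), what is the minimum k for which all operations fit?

3

The precedence chain requires at least 3 distinct shifts.
With at most 3 per shift and 5 operations, at least 2 shifts are needed.
3 works (last occupied shift: shift 3): for example bore -> shift 1, polish -> shift 2, route -> shift 1, turn -> shift 3, mill -> shift 2.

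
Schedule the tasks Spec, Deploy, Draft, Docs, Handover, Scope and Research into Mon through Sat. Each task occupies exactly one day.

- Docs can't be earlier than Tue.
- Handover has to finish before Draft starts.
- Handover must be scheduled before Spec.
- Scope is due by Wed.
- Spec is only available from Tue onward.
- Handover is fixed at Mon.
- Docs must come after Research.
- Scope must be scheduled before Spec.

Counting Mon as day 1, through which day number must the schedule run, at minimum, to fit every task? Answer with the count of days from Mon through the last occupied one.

The precedence chain requires at least 2 distinct days.
2 works (last occupied day: Tue): for example Spec in Tue; Draft in Tue; Research in Mon; Deploy in Mon; Handover in Mon; Docs in Tue; Scope in Mon.

2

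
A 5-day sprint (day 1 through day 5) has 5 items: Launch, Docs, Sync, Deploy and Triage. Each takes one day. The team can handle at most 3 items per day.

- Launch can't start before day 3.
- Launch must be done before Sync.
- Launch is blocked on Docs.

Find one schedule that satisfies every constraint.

Docs=day 1; Launch=day 3; Sync=day 4; Triage=day 1; Deploy=day 1

Checking: Docs(day 1) before Launch(day 3); Launch(day 3) before Sync(day 4); Launch=day 3 in [day 3,day 5]; max 3 per day (cap 3).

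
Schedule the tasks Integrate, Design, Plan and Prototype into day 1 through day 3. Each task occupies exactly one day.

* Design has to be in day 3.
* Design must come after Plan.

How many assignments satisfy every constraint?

18

Splitting on Integrate: it can be day 1 (6), day 2 (6), day 3 (6). Listing each branch's schedules as (Design, Plan, Prototype) by day number:
Integrate=day 1: (3,1,1) (3,1,2) (3,1,3) (3,2,1) (3,2,2) (3,2,3) — 6.
Integrate=day 2: (3,1,1) (3,1,2) (3,1,3) (3,2,1) (3,2,2) (3,2,3) — 6.
Integrate=day 3: (3,1,1) (3,1,2) (3,1,3) (3,2,1) (3,2,2) (3,2,3) — 6.
Summing: 6 + 6 + 6 = 18.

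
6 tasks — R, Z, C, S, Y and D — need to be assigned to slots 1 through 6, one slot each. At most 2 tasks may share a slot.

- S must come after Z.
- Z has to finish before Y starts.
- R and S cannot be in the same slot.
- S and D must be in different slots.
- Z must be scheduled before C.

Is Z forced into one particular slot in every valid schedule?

No

Z can be 1 (e.g. S in 2, D in 3, R in 1, Z in 1, C in 2, Y in 3) or 2 (e.g. S=3, R=1, D=1, C=3, Z=2, Y=4).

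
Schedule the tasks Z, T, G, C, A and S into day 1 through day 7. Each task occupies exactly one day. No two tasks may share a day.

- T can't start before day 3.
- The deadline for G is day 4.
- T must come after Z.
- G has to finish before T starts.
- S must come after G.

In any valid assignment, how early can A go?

A at day 1 is achievable: G=day 2; T=day 4; C=day 6; Z=day 3; A=day 1; S=day 5.

day 1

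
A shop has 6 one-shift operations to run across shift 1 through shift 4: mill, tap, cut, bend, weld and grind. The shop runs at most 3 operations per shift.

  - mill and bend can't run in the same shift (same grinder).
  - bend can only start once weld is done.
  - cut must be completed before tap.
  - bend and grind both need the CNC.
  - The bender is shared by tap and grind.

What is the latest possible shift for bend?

shift 4

Precedence pushes bend to at least shift 2.
bend at shift 4 is achievable: tap -> shift 2; mill -> shift 1; weld -> shift 1; bend -> shift 4; cut -> shift 1; grind -> shift 3.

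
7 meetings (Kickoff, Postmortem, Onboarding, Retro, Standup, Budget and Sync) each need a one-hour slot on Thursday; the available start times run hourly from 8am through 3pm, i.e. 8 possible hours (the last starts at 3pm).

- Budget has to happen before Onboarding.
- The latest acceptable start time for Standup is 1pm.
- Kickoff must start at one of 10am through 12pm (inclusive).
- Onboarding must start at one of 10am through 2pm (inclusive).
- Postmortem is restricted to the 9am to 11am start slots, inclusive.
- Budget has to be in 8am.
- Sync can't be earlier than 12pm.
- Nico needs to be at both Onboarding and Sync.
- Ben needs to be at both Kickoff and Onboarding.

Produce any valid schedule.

Sync=12pm, Postmortem=9am, Budget=8am, Standup=8am, Kickoff=10am, Retro=8am, Onboarding=11am

Checking: Budget(8am) before Onboarding(11am); Onboarding(11am) != Sync(12pm); Kickoff(10am) != Onboarding(11am); Onboarding=11am in [10am,2pm]; Postmortem=9am in [9am,11am]; Kickoff=10am in [10am,12pm]; Standup=8am in [8am,1pm]; Sync=12pm in [12pm,3pm]; Budget=8am in [8am,8am].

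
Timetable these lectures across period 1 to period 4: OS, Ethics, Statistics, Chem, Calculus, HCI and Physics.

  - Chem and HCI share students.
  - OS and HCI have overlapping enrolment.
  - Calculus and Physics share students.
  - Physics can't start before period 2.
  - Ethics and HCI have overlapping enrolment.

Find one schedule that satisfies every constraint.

OS -> period 1; Physics -> period 2; Calculus -> period 1; Chem -> period 1; Statistics -> period 1; Ethics -> period 1; HCI -> period 2

Checking: Ethics(period 1) != HCI(period 2); OS(period 1) != HCI(period 2); Calculus(period 1) != Physics(period 2); Chem(period 1) != HCI(period 2); Physics=period 2 in [period 2,period 4].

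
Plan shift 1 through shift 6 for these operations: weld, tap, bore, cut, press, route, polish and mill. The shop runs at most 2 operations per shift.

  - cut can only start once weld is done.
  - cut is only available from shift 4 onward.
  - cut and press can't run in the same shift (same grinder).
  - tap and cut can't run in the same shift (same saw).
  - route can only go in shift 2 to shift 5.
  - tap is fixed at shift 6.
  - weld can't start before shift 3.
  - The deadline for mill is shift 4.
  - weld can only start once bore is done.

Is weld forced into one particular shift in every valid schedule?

No

weld can be shift 3 (e.g. press in shift 2, polish in shift 3, tap in shift 6, bore in shift 1, mill in shift 1, route in shift 2, weld in shift 3, cut in shift 4) or shift 4 (e.g. weld in shift 4; polish in shift 3; cut in shift 5; tap in shift 6; press in shift 2; mill in shift 1; route in shift 2; bore in shift 1).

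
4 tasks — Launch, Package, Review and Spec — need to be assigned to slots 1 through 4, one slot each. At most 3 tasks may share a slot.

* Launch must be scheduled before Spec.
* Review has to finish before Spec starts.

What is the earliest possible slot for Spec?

Precedence pushes Spec to at least 2.
Spec at 2 is achievable: Spec=2, Package=1, Review=1, Launch=1.

2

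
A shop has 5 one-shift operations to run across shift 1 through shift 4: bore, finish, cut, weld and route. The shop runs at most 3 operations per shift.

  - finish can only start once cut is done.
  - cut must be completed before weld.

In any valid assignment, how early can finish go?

Precedence pushes finish to at least shift 2.
finish at shift 2 is achievable: cut=shift 1, bore=shift 1, weld=shift 2, route=shift 1, finish=shift 2.

shift 2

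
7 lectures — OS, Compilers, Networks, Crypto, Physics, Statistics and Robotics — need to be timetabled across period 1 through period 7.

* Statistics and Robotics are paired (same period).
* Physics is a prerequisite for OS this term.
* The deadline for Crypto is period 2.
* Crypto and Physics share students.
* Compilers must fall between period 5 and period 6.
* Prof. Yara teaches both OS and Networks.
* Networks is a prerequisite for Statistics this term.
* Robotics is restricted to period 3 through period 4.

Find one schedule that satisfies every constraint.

Compilers -> period 5, Robotics -> period 3, Physics -> period 2, Networks -> period 1, Crypto -> period 1, OS -> period 3, Statistics -> period 3

Checking: Physics(period 2) before OS(period 3); Networks(period 1) before Statistics(period 3); Crypto(period 1) != Physics(period 2); OS(period 3) != Networks(period 1); Statistics = Robotics = period 3; Robotics=period 3 in [period 3,period 4]; Compilers=period 5 in [period 5,period 6]; Crypto=period 1 in [period 1,period 2].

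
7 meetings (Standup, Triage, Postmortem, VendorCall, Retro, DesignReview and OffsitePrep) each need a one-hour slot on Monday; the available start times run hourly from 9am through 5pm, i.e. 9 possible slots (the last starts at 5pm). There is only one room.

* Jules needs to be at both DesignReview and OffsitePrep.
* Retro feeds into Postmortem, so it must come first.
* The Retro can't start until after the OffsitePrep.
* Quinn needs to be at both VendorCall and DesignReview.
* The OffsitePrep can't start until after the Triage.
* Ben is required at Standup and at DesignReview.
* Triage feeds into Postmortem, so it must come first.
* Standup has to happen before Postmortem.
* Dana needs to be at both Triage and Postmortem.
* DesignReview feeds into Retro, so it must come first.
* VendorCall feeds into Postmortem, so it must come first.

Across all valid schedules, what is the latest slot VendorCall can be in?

4pm

Downstream work caps VendorCall at 4pm.
VendorCall at 4pm is achievable: DesignReview -> 11am, VendorCall -> 4pm, Postmortem -> 5pm, OffsitePrep -> 10am, Triage -> 9am, Standup -> 1pm, Retro -> 12pm.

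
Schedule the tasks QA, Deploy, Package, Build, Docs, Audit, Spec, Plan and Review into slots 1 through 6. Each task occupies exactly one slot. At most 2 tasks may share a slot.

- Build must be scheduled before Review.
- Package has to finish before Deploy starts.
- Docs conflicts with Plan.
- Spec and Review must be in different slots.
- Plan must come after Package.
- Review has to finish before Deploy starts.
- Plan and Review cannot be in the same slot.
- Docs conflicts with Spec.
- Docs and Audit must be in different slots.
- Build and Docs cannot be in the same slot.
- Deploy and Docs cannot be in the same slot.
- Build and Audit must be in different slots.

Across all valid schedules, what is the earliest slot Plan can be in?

2

Precedence pushes Plan to at least 2.
Plan at 2 is achievable: Spec in 5, QA in 2, Docs in 3, Plan in 2, Audit in 4, Package in 1, Deploy in 4, Review in 3, Build in 1.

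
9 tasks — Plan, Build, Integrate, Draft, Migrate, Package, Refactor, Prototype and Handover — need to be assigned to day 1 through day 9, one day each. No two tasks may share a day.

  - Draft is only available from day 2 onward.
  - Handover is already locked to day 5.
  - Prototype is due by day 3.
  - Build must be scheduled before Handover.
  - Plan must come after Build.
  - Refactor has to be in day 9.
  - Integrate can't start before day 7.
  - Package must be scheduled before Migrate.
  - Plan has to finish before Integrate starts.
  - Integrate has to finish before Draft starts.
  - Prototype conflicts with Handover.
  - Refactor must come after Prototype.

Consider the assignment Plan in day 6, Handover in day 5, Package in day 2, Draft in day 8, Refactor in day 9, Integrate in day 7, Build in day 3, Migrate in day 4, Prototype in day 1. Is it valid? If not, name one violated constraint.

Yes, all constraints hold

Integrate can't start before day 7 — holds.
No two tasks may share a day — holds.
Prototype conflicts with Handover — holds.
Plan must come after Build — holds.
Build must be scheduled before Handover — holds.
Handover is already locked to day 5 — holds.
Plan has to finish before Integrate starts — holds.
Integrate has to finish before Draft starts — holds.
Prototype is due by day 3 — holds.
Refactor must come after Prototype — holds.
Draft is only available from day 2 onward — holds.
Package must be scheduled before Migrate — holds.
Refactor has to be in day 9 — holds.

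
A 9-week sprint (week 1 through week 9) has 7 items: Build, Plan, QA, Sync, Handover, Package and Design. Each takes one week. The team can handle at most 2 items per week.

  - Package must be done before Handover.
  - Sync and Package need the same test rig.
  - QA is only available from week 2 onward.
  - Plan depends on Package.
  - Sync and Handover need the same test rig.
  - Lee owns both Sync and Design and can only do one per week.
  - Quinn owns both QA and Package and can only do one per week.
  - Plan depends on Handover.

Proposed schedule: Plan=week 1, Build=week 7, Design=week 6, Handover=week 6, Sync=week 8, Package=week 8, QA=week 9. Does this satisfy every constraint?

Invalid. Plan depends on Package.

Lee owns both Sync and Design and can only do one per week — holds.
QA is only available from week 2 onward — holds.
Sync and Handover need the same test rig — holds.
Quinn owns both QA and Package and can only do one per week — holds.
The team can handle at most 2 items per week — holds.
Plan depends on Handover — violated.
Sync and Package need the same test rig — violated.
Package must be done before Handover — violated.
Plan depends on Package — violated.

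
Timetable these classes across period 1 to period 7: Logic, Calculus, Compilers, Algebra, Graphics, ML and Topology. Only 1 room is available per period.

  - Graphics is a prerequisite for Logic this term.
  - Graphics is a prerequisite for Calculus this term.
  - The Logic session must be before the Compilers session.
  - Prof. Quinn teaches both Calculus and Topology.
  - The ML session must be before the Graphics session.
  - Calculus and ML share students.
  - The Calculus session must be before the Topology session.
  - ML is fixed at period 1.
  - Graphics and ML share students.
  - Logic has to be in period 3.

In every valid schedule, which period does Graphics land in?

period 2

ML is fixed at period 1 and must come before Graphics, so Graphics is at least period 2.
Logic is fixed at period 3 and must come after Graphics, so Graphics is at most period 2.
So Graphics must be period 2.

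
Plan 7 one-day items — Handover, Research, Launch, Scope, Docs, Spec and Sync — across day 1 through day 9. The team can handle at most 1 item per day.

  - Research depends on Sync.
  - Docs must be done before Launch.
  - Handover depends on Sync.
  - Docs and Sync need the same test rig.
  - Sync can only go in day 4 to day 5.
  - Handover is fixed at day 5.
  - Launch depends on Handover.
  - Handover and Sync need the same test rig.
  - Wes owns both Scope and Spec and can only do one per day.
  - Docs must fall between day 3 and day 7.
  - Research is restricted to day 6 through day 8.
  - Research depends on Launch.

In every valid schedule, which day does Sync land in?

day 4

Sync's window is day 4–day 5.
Handover is fixed at day 5, and Sync can't share a day with Handover.
So Sync must be day 4.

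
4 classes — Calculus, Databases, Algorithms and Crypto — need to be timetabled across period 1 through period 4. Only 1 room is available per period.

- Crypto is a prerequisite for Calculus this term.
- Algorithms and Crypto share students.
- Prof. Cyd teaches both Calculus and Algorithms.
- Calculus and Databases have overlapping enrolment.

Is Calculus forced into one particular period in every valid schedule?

No

Calculus can be period 2 (e.g. Calculus -> period 2, Crypto -> period 1, Algorithms -> period 4, Databases -> period 3) or period 3 (e.g. Algorithms -> period 4; Databases -> period 2; Calculus -> period 3; Crypto -> period 1).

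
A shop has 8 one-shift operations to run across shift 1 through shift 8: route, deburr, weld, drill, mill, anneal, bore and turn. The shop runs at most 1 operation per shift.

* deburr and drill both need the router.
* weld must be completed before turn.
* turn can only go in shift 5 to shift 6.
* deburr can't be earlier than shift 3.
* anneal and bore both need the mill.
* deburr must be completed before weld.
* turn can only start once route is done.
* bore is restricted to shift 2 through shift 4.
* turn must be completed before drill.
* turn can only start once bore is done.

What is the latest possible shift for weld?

Precedence pushes weld to at least shift 4; downstream work caps weld at shift 5.
weld at shift 5 is achievable: weld=shift 5; route=shift 1; drill=shift 7; mill=shift 4; bore=shift 2; deburr=shift 3; turn=shift 6; anneal=shift 8.

shift 5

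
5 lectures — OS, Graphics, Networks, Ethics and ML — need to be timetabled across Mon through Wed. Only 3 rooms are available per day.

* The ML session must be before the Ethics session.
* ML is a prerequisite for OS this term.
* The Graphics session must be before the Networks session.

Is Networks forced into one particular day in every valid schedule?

No

Networks can be Tue (e.g. Networks=Tue; OS=Tue; Ethics=Tue; ML=Mon; Graphics=Mon) or Wed (e.g. Networks=Wed; ML=Mon; Ethics=Tue; Graphics=Mon; OS=Tue).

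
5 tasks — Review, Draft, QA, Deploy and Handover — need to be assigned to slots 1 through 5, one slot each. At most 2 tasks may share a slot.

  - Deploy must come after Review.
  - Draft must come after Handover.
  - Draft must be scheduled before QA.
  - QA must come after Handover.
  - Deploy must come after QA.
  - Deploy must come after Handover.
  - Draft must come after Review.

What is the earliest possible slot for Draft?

2

Precedence pushes Draft to at least 2; downstream work caps Draft at 3.
Draft at 2 is achievable: Deploy -> 4; Draft -> 2; QA -> 3; Handover -> 1; Review -> 1.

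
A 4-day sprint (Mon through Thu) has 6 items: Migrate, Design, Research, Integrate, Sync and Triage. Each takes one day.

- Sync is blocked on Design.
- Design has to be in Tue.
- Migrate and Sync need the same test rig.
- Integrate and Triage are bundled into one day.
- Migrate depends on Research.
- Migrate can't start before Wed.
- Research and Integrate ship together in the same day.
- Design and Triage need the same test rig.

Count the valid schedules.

Enumerating: Design in Tue, Sync in Thu, Triage in Mon, Research in Mon, Migrate in Wed, Integrate in Mon | Design in Tue; Research in Mon; Integrate in Mon; Migrate in Thu; Triage in Mon; Sync in Wed | Design=Tue, Triage=Wed, Sync=Wed, Research=Wed, Integrate=Wed, Migrate=Thu.

3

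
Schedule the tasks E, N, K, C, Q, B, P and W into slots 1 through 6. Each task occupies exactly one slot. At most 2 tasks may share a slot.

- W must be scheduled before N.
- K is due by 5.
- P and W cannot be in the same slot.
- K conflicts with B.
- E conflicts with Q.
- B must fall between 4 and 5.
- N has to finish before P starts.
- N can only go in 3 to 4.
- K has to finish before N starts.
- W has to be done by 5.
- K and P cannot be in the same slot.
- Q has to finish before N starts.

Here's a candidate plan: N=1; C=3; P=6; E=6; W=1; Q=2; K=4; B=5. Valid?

No — it violates: K has to finish before N starts

K and P cannot be in the same slot — holds.
N can only go in 3 to 4 — violated.
K has to finish before N starts — violated.
N has to finish before P starts — holds.
K conflicts with B — holds.
W has to be done by 5 — holds.
E conflicts with Q — holds.
At most 2 tasks may share a slot — holds.
Q has to finish before N starts — violated.
P and W cannot be in the same slot — holds.
B must fall between 4 and 5 — holds.
W must be scheduled before N — violated.
K is due by 5 — holds.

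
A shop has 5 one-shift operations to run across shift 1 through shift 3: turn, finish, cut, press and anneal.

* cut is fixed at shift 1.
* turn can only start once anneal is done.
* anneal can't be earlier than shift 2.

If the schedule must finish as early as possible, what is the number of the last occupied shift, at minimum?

3

The precedence chain requires at least 2 distinct shifts.
Propagating the time windows through the other constraints, turn can't land before shift 3, so the schedule must run through at least shift 3.
3 works (last occupied shift: shift 3): for example turn=shift 3; finish=shift 1; cut=shift 1; anneal=shift 2; press=shift 1.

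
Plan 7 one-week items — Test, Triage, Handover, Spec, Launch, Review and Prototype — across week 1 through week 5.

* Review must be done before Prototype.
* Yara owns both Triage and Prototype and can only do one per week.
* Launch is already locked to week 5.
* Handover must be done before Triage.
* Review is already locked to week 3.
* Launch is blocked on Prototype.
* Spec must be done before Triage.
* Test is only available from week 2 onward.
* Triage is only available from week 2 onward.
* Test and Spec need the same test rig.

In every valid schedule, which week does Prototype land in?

Review is fixed at week 3 and must come before Prototype, so Prototype is at least week 4.
Launch is fixed at week 5 and must come after Prototype, so Prototype is at most week 4.
So Prototype must be week 4.

week 4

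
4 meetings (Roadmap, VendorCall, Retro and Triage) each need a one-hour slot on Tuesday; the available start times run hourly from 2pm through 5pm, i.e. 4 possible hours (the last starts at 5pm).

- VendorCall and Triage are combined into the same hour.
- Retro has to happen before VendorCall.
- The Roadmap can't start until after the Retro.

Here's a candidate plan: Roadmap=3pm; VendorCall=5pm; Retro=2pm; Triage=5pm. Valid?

Yes, all constraints hold

VendorCall and Triage are combined into the same hour — holds.
Retro has to happen before VendorCall — holds.
The Roadmap can't start until after the Retro — holds.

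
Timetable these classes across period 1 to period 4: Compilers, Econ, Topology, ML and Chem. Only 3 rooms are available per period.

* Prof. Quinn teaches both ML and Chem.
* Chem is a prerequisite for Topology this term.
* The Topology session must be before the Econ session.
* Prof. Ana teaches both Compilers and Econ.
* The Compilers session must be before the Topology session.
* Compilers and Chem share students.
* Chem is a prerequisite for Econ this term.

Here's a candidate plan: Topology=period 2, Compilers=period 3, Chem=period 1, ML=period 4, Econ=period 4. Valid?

No. The Compilers session must be before the Topology session is not satisfied.

Compilers and Chem share students — holds.
Prof. Ana teaches both Compilers and Econ — holds.
The Compilers session must be before the Topology session — violated.
The Topology session must be before the Econ session — holds.
Chem is a prerequisite for Topology this term — holds.
Only 3 rooms are available per period — holds.
Prof. Quinn teaches both ML and Chem — holds.
Chem is a prerequisite for Econ this term — holds.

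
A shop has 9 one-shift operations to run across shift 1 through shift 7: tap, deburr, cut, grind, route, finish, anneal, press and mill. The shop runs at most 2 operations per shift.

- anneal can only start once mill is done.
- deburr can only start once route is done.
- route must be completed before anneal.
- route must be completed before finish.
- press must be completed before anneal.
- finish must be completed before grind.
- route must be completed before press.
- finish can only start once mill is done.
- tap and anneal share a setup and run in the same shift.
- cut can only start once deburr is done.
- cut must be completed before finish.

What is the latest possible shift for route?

Downstream work caps route at shift 3.
route at shift 2 is achievable: anneal=shift 6; grind=shift 7; mill=shift 1; route=shift 2; press=shift 3; tap=shift 6; finish=shift 5; cut=shift 4; deburr=shift 3.
Nothing later works — the capacity limit rule out every shift after shift 2.

shift 2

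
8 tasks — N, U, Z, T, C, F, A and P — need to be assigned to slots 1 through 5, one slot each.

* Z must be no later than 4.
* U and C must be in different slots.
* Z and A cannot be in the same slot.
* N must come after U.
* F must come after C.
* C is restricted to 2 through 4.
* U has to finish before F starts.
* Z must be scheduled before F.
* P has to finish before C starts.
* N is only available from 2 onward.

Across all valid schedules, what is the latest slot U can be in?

4

Downstream work caps U at 4.
U at 4 is achievable: T=1; C=2; Z=1; N=5; F=5; P=1; A=2; U=4.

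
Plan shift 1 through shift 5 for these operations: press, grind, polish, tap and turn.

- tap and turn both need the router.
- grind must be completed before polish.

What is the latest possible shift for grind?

Downstream work caps grind at shift 4.
grind at shift 4 is achievable: tap -> shift 1; grind -> shift 4; press -> shift 1; turn -> shift 2; polish -> shift 5.

shift 4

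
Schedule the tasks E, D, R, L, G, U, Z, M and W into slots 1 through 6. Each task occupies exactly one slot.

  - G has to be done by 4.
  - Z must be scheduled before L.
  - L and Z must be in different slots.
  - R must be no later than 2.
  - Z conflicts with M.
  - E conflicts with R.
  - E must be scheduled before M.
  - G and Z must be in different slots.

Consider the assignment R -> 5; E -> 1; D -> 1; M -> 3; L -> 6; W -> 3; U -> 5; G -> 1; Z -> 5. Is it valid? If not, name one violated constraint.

No. R must be no later than 2 is not satisfied.

G has to be done by 4 — holds.
Z conflicts with M — holds.
Z must be scheduled before L — holds.
G and Z must be in different slots — holds.
E must be scheduled before M — holds.
E conflicts with R — holds.
R must be no later than 2 — violated.
L and Z must be in different slots — holds.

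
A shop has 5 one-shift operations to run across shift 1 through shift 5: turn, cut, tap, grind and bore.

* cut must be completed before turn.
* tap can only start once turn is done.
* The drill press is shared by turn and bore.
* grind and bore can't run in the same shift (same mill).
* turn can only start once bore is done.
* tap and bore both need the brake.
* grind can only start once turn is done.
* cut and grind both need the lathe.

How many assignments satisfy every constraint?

Splitting on turn: it can be shift 2 (9), shift 3 (16), shift 4 (9). Listing each branch's schedules as (cut, tap, grind, bore) by shift number:
turn=shift 2: (1,3,3,1) (1,3,4,1) (1,3,5,1) (1,4,3,1) (1,4,4,1) (1,4,5,1) (1,5,3,1) (1,5,4,1) (1,5,5,1) — 9.
turn=shift 3: (1,4,4,1) (1,4,4,2) (1,4,5,1) (1,4,5,2) (1,5,4,1) (1,5,4,2) (1,5,5,1) (1,5,5,2) (2,4,4,1) (2,4,4,2) (2,4,5,1) (2,4,5,2) (2,5,4,1) (2,5,4,2) (2,5,5,1) (2,5,5,2) — 16.
turn=shift 4: (1,5,5,1) (1,5,5,2) (1,5,5,3) (2,5,5,1) (2,5,5,2) (2,5,5,3) (3,5,5,1) (3,5,5,2) (3,5,5,3) — 9.
Summing: 9 + 16 + 9 = 34.

34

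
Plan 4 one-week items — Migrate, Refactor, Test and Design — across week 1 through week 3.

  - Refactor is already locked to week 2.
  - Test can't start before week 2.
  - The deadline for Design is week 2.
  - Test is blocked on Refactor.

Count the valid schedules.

6

Splitting on Migrate: it can be week 1 (2), week 2 (2), week 3 (2). Listing each branch's schedules as (Refactor, Test, Design) by week number:
Migrate=week 1: (2,3,1) (2,3,2) — 2.
Migrate=week 2: (2,3,1) (2,3,2) — 2.
Migrate=week 3: (2,3,1) (2,3,2) — 2.
Summing: 2 + 2 + 2 = 6.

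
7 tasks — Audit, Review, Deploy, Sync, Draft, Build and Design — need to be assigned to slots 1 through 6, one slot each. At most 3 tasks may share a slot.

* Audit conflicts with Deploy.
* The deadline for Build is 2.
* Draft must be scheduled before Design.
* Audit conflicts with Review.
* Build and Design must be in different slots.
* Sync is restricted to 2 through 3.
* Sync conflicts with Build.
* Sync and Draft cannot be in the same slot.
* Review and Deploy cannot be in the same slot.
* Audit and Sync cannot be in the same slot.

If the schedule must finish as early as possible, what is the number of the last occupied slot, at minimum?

The precedence chain requires at least 2 distinct slots.
With at most 3 per slot and 7 tasks, at least 3 slots are needed.
3 works (last occupied slot: 3): for example Draft -> 1; Review -> 2; Audit -> 1; Design -> 2; Sync -> 2; Build -> 1; Deploy -> 3.

slot 3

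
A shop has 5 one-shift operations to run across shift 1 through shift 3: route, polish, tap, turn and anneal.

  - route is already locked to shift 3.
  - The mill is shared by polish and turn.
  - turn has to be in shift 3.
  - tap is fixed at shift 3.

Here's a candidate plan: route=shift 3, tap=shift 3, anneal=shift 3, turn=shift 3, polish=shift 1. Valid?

route is already locked to shift 3 — holds.
tap is fixed at shift 3 — holds.
turn has to be in shift 3 — holds.
The mill is shared by polish and turn — holds.

Valid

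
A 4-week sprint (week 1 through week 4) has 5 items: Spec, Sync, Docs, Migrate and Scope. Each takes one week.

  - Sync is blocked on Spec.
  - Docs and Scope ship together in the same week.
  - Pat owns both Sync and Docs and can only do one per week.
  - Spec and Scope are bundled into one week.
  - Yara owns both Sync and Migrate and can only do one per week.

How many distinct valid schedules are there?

18

Splitting on Spec: it can be week 1 (9), week 2 (6), week 3 (3). Listing each branch's schedules as (Sync, Docs, Migrate, Scope) by week number:
Spec=week 1: (2,1,1,1) (2,1,3,1) (2,1,4,1) (3,1,1,1) (3,1,2,1) (3,1,4,1) (4,1,1,1) (4,1,2,1) (4,1,3,1) — 9.
Spec=week 2: (3,2,1,2) (3,2,2,2) (3,2,4,2) (4,2,1,2) (4,2,2,2) (4,2,3,2) — 6.
Spec=week 3: (4,3,1,3) (4,3,2,3) (4,3,3,3) — 3.
Summing: 9 + 6 + 3 = 18.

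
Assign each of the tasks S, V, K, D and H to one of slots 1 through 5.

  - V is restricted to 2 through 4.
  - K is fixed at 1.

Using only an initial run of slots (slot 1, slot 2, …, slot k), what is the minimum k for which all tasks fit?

V can't be placed before 2, so the schedule must run through at least slot 2.
2 works (last occupied slot: 2): for example S=1, D=1, V=2, H=1, K=1.

2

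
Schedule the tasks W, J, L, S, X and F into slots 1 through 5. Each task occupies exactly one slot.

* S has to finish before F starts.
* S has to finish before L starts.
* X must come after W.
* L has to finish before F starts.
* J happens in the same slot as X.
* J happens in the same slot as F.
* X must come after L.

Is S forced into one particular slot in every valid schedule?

S can be 1 (e.g. S -> 1, W -> 1, X -> 3, J -> 3, L -> 2, F -> 3) or 2 (e.g. W=1, S=2, L=3, F=4, J=4, X=4).

No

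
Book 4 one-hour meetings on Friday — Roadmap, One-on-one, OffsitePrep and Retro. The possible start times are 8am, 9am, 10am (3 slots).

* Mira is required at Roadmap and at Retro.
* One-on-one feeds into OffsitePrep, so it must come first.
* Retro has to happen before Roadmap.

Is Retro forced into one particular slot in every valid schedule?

Retro can be 8am (e.g. One-on-one -> 8am, Roadmap -> 9am, Retro -> 8am, OffsitePrep -> 9am) or 9am (e.g. OffsitePrep=9am; Roadmap=10am; One-on-one=8am; Retro=9am).

No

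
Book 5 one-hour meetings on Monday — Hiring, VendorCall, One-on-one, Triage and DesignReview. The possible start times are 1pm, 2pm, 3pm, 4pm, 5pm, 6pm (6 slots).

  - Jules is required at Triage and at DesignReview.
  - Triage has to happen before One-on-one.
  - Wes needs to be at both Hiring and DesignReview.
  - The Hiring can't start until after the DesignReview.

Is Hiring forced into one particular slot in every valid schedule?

No

Hiring can be 2pm (e.g. VendorCall -> 1pm; Triage -> 2pm; One-on-one -> 3pm; Hiring -> 2pm; DesignReview -> 1pm) or 3pm (e.g. Triage -> 1pm; Hiring -> 3pm; VendorCall -> 1pm; DesignReview -> 2pm; One-on-one -> 2pm).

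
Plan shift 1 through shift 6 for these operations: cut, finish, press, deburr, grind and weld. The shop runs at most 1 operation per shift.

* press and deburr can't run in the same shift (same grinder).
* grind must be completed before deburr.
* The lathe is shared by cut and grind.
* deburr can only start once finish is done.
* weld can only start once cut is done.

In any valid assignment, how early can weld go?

Precedence pushes weld to at least shift 2.
weld at shift 2 is achievable: weld in shift 2, cut in shift 1, press in shift 6, finish in shift 3, deburr in shift 5, grind in shift 4.

shift 2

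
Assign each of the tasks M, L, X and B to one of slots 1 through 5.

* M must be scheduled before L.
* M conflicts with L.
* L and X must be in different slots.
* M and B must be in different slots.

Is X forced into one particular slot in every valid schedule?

No

X can be 1 (e.g. M in 1, L in 2, B in 2, X in 1) or 2 (e.g. M -> 1, X -> 2, B -> 2, L -> 3).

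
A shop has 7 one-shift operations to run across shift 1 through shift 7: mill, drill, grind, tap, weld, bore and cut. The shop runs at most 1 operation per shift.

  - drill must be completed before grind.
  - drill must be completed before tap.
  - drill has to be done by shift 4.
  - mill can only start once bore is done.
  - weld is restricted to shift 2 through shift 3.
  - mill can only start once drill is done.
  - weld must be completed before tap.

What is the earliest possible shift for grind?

shift 2

Precedence pushes grind to at least shift 2.
grind at shift 2 is achievable: weld -> shift 3; cut -> shift 7; bore -> shift 4; mill -> shift 5; grind -> shift 2; drill -> shift 1; tap -> shift 6.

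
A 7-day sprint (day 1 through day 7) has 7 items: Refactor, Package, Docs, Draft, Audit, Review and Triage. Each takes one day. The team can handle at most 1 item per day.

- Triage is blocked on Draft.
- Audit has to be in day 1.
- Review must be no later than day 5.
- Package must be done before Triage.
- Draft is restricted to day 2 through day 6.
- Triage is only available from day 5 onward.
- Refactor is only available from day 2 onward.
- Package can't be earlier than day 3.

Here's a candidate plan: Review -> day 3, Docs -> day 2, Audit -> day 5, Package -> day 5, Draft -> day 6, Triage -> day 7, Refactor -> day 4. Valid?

Triage is blocked on Draft — holds.
Refactor is only available from day 2 onward — holds.
Package can't be earlier than day 3 — holds.
Review must be no later than day 5 — holds.
Draft is restricted to day 2 through day 6 — holds.
Audit has to be in day 1 — violated.
Triage is only available from day 5 onward — holds.
Package must be done before Triage — holds.
The team can handle at most 1 item per day — violated.

No. Audit has to be in day 1 is not satisfied.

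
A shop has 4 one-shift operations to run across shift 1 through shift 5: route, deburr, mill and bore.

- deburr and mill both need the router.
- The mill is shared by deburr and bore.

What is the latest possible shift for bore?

bore at shift 5 is achievable: route=shift 1, bore=shift 5, mill=shift 2, deburr=shift 1.

shift 5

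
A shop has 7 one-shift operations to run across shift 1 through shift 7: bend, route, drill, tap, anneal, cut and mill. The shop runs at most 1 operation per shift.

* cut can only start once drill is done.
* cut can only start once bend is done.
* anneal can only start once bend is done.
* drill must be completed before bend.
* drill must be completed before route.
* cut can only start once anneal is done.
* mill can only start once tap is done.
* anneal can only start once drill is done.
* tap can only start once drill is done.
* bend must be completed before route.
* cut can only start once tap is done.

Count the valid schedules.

Splitting on bend: it can be shift 2 (25), shift 3 (12), shift 4 (3). Listing each branch's schedules as (route, drill, tap, anneal, cut, mill) by shift number:
bend=shift 2: (3,1,4,5,6,7) (3,1,4,5,7,6) (3,1,4,6,7,5) (3,1,5,4,6,7) (3,1,5,4,7,6) (4,1,3,5,6,7) (4,1,3,5,7,6) (4,1,3,6,7,5) (4,1,5,3,6,7) (4,1,5,3,7,6) (5,1,3,4,6,7) (5,1,3,4,7,6) (5,1,3,6,7,4) (5,1,4,3,6,7) (5,1,4,3,7,6) (6,1,3,4,5,7) (6,1,3,4,7,5) (6,1,3,5,7,4) (6,1,4,3,5,7) (6,1,4,3,7,5) (7,1,3,4,5,6) (7,1,3,4,6,5) (7,1,3,5,6,4) (7,1,4,3,5,6) (7,1,4,3,6,5) — 25.
bend=shift 3: (4,1,2,5,6,7) (4,1,2,5,7,6) (4,1,2,6,7,5) (5,1,2,4,6,7) (5,1,2,4,7,6) (5,1,2,6,7,4) (6,1,2,4,5,7) (6,1,2,4,7,5) (6,1,2,5,7,4) (7,1,2,4,5,6) (7,1,2,4,6,5) (7,1,2,5,6,4) — 12.
bend=shift 4: (5,1,2,6,7,3) (6,1,2,5,7,3) (7,1,2,5,6,3) — 3.
Summing: 25 + 12 + 3 = 40.

40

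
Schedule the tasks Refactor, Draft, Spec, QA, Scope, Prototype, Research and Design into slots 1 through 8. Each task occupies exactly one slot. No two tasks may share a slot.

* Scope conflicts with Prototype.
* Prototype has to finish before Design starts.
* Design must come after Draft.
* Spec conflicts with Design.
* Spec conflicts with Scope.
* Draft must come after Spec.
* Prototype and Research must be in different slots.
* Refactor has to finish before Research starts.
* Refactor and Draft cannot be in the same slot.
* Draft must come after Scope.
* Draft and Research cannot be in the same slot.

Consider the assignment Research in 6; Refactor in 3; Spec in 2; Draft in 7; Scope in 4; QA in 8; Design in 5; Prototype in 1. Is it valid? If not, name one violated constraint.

No. Design must come after Draft is not satisfied.

Prototype and Research must be in different slots — holds.
Refactor has to finish before Research starts — holds.
Scope conflicts with Prototype — holds.
Spec conflicts with Design — holds.
Refactor and Draft cannot be in the same slot — holds.
Draft and Research cannot be in the same slot — holds.
Prototype has to finish before Design starts — holds.
Draft must come after Scope — holds.
Spec conflicts with Scope — holds.
Draft must come after Spec — holds.
No two tasks may share a slot — holds.
Design must come after Draft — violated.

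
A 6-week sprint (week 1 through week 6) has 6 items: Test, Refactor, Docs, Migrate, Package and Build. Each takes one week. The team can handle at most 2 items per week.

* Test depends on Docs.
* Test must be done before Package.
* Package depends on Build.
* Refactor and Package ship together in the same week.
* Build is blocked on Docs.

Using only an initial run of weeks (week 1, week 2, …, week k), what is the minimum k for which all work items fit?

3

The precedence chain requires at least 3 distinct weeks.
With at most 2 per week and 6 work items, at least 3 weeks are needed.
3 works (last occupied week: week 3): for example Docs -> week 1; Migrate -> week 1; Test -> week 2; Refactor -> week 3; Build -> week 2; Package -> week 3.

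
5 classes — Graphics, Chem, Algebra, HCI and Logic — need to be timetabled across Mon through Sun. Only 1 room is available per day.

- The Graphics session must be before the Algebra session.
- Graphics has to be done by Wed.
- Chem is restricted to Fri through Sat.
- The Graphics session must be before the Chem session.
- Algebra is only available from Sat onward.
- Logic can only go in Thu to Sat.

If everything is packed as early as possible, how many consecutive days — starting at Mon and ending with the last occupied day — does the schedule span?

6

The precedence chain requires at least 2 distinct days.
With at most 1 per day and 5 classes, at least 5 days are needed.
Algebra can't be placed before Sat — that is day 6 counting from Mon — so the schedule must run through at least 6 days.
6 works (last occupied day: Sat): for example HCI in Tue, Logic in Thu, Algebra in Sat, Graphics in Mon, Chem in Fri.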